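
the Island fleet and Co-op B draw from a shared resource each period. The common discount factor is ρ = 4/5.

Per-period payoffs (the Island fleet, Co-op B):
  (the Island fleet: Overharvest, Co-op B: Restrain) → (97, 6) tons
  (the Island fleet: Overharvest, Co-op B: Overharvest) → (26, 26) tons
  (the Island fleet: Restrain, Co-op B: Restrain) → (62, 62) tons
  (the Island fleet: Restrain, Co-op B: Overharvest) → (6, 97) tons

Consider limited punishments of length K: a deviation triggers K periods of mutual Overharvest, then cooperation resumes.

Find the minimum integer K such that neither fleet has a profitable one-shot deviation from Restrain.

No profitable deviation requires (62−26)(ρ+…+ρ^K) ≥ 97−62, i.e. ρ+…+ρ^K ≥ 35/36 ≈ 0.9722.
With ρ = 4/5, the partial sums are K=1: 0.8000, K=2: 1.4400.
K = 2 is the first length at which the sum reaches 0.9722.

2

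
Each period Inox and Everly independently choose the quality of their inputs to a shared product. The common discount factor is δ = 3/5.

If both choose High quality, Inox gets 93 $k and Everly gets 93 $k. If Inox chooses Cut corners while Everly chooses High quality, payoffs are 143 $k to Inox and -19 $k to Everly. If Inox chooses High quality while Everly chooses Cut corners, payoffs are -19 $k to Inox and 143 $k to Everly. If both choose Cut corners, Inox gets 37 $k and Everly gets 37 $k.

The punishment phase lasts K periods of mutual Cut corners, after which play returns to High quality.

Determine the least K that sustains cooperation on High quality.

2

No profitable deviation requires (93−37)(δ+…+δ^K) ≥ 143−93, i.e. δ+…+δ^K ≥ 25/28 ≈ 0.8929.
With δ = 3/5, the partial sums are K=1: 0.6000, K=2: 0.9600.
K = 2 is the first length at which the sum reaches 0.8929.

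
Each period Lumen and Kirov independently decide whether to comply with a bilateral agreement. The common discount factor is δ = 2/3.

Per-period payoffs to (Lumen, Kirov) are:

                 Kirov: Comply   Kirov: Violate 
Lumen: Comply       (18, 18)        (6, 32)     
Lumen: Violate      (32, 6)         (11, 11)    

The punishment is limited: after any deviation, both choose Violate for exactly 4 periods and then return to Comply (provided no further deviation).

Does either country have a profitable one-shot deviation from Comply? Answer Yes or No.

Comparing payoff streams over the 5 periods until play realigns: cooperate → 18(1+δ+…+δ^4); deviate → 32 + 11(δ+…+δ^4).
Cooperation is sustained iff (18−11)(δ+…+δ^4) ≥ 32−18.
δ+…+δ^4 = 2/3·(1−(2/3)^4)/(1−2/3) = 1.6049, and (32−18)/(18−11) = 2.0000.
1.6049 < 2.0000, so cooperation is not sustainable.

Yes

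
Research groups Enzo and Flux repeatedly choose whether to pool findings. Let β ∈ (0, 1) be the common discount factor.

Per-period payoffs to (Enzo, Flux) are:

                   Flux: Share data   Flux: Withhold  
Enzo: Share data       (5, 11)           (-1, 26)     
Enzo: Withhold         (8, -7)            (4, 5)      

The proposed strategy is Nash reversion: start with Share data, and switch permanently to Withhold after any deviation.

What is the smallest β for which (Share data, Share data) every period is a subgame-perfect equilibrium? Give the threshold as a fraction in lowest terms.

3/4

For Enzo: deviation gain 8−5 = 3, per-period punishment loss 5−4 = 1. IC gives β ≥ 3/4.
For Flux: gain 15, loss 6 per period, so β ≥ 15/21 = 5/7.
The tighter constraint is Enzo's, so cooperation needs β ≥ 3/4.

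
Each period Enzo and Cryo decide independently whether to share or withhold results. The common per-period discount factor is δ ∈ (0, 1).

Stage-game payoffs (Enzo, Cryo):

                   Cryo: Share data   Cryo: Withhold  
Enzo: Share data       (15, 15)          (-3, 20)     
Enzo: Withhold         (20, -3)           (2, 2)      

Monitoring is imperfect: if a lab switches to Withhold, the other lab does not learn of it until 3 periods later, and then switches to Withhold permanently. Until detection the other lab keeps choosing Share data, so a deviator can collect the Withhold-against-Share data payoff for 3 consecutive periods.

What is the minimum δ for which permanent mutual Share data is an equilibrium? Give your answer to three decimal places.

Deviating for the 3 undetected periods gains 20−15 = 5 per period over cooperation, then loses 15−2 = 13 per period forever once punishment starts.
Gain: 5(1 + δ + … + δ^2); loss: 13·δ^3/(1−δ).
No profitable deviation ⇔ 5(1−δ^3) ≤ 13·δ^3, i.e. δ^3 ≥ 5/(5+13) = 5/18.
Hence δ ≥ (5/18)^(1/3) ≈ 0.652.

0.652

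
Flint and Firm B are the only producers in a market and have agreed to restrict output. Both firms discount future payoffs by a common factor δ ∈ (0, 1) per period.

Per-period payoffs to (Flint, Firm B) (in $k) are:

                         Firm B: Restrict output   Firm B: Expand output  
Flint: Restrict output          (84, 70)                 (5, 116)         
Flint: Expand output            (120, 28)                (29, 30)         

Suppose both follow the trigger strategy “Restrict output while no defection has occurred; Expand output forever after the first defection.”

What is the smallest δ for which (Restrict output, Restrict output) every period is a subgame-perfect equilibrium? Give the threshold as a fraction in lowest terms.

23/43

Flint: cooperation gives 84 each period; deviation gives 120 once then 29 forever.
  84/(1−δ) ≥ 120 + 29δ/(1−δ) ⇒ δ ≥ 36/91.
Firm B: cooperation gives 70 each period; deviation gives 116 once then 30 forever.
  δ ≥ 46/86 = 23/43.
Both must hold, so the binding constraint is Firm B's: δ ≥ 23/43.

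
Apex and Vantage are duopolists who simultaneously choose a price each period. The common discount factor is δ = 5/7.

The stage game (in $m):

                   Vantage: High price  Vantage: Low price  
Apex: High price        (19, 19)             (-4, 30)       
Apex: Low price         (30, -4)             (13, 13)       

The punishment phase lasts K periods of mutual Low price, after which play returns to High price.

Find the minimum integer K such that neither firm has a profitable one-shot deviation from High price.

No profitable deviation requires (19−13)(δ+…+δ^K) ≥ 30−19, i.e. δ+…+δ^K ≥ 11/6 ≈ 1.8333.
With δ = 5/7, the partial sums are K=1: 0.7143, K=2: 1.2245, K=3: 1.5889, K=4: 1.8492.
K = 4 is the first length at which the sum reaches 1.8333.

4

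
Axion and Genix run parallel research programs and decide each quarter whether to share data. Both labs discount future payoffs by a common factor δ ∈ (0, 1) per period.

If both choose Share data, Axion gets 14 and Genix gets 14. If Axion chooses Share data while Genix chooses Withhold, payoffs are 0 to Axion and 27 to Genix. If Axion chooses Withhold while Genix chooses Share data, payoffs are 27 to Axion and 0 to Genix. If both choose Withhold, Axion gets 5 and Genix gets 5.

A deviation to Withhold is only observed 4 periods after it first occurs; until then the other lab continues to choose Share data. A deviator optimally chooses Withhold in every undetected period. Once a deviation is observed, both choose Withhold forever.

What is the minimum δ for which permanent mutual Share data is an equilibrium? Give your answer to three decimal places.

A deviator earns 27 for 4 periods, then 5 forever; cooperating earns 14 forever. Multiplying the IC by (1−δ):
14 ≥ 27(1−δ^4) + 5δ^4, so 22·δ^4 ≥ 13 and δ^4 ≥ 13/22.
δ ≥ (13/22)^(1/4) ≈ 0.877.

0.877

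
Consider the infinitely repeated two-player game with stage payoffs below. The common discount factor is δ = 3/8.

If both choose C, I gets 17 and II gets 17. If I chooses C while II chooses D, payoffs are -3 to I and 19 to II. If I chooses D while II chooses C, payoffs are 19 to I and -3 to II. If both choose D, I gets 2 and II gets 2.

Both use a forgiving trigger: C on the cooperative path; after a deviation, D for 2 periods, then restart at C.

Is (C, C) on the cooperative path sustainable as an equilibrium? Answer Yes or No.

Yes

A one-shot deviation gives 19 now, then 2 for 2 periods, then back to 17.
Gain from deviating: (19−17) today; loss: (17−2) in each of the next 2 periods.
No-deviation condition: (17−2)(δ+…+δ^2) ≥ 19−17, i.e. δ+…+δ^2 ≥ 2/15.
At δ = 3/8: δ+…+δ^2 = 0.5156 ≥ 0.1333.
So cooperation is sustainable.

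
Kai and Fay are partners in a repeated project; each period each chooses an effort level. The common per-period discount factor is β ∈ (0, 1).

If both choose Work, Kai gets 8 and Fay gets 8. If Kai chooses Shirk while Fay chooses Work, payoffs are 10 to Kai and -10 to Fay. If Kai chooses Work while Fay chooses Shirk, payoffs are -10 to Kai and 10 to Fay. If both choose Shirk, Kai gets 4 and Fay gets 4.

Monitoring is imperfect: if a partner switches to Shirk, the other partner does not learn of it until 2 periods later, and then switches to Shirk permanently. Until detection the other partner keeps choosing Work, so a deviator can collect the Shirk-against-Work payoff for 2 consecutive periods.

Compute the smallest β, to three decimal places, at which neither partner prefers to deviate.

The best deviation is to choose Shirk for all 2 undetected periods, earning 10 each, then 4 forever once detected.
Deviation value: 10(1−β^2)/(1−β) + 4β^2/(1−β); cooperation value: 8/(1−β).
IC: 8 ≥ 10(1−β^2) + 4β^2 = 10 − 6β^2.
So β^2 ≥ 2/6 = 1/3, giving β ≥ (1/3)^(1/2) ≈ 0.577.

0.577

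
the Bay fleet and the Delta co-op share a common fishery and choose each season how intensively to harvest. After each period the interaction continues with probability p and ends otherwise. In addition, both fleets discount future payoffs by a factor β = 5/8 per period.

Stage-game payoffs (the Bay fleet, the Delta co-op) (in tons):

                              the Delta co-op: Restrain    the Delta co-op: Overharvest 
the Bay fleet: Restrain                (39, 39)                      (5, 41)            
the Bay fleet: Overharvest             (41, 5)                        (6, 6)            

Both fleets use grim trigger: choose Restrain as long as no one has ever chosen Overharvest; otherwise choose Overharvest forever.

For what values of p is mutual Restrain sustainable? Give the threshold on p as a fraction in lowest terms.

Expected continuation weight on next period's payoff is β·p = 5/8·p, which plays the role of the discount factor.
Cooperation requires 5/8·p ≥ (41−39)/(41−6) = 2/35, hence p ≥ 16/175.

16/175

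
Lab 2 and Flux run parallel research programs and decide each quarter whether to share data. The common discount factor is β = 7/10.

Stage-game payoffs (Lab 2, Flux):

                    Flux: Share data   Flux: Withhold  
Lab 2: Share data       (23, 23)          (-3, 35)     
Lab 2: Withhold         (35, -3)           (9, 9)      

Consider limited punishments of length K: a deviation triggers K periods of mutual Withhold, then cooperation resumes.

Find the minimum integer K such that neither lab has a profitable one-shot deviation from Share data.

Need Σ_{k=1}^{K} β^k ≥ (35−23)/(23−9) = 0.8571 at β = 7/10.
At K = 1 the sum is 0.7000 < 0.8571; at K = 2 it is 1.1900 ≥ 0.8571.
So the minimum punishment length is K = 2.

2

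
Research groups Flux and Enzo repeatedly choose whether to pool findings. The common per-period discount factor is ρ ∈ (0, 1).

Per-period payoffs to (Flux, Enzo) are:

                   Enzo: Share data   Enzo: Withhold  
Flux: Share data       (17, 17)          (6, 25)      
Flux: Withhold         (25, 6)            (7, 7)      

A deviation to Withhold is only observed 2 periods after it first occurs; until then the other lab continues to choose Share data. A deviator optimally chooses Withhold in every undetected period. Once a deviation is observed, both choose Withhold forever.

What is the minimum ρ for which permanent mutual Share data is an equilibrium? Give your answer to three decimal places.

The best deviation is to choose Withhold for all 2 undetected periods, earning 25 each, then 7 forever once detected.
Deviation value: 25(1−ρ^2)/(1−ρ) + 7ρ^2/(1−ρ); cooperation value: 17/(1−ρ).
IC: 17 ≥ 25(1−ρ^2) + 7ρ^2 = 25 − 18ρ^2.
So ρ^2 ≥ 8/18 = 4/9, giving ρ ≥ (4/9)^(1/2) ≈ 0.667.

0.667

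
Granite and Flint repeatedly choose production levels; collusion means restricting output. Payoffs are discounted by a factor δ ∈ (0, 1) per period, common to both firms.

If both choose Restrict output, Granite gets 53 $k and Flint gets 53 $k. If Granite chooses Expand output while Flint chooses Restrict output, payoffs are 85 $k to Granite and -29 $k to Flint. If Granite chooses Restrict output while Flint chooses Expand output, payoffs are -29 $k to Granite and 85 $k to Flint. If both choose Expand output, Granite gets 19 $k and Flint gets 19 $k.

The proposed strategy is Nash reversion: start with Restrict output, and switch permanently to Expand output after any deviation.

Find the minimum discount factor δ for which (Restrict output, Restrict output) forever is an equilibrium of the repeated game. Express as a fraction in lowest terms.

16/33

53/(1−δ) ≥ 85 + 19δ/(1−δ)
53 ≥ 85 − 66δ
δ ≥ 32/66 = 16/33.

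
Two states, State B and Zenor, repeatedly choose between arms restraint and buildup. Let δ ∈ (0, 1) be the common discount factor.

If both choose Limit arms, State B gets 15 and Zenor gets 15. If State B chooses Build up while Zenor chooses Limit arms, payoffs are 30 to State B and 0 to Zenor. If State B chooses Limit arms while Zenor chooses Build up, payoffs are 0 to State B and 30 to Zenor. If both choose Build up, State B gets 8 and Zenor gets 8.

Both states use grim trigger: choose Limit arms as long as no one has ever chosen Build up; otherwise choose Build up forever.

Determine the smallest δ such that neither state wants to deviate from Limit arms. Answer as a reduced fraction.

Under grim trigger the critical discount factor is (T−C)/(T−P) with T = 30, C = 15, P = 8.
δ* = (30−15)/(30−8) = 15/22.

15/22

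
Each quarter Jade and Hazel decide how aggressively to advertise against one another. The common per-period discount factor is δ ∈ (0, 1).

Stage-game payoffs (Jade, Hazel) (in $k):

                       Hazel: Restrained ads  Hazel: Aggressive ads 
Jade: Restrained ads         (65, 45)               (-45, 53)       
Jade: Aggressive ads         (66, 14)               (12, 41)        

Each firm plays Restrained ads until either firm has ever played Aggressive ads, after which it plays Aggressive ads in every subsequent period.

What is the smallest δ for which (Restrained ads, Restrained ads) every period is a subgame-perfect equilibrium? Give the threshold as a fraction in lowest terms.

Jade's threshold: (66−65)/(66−12) = 1/54.
Hazel's threshold: (53−45)/(53−41) = 2/3.
1/54 < 2/3, so Hazel binds and δ* = 2/3.

2/3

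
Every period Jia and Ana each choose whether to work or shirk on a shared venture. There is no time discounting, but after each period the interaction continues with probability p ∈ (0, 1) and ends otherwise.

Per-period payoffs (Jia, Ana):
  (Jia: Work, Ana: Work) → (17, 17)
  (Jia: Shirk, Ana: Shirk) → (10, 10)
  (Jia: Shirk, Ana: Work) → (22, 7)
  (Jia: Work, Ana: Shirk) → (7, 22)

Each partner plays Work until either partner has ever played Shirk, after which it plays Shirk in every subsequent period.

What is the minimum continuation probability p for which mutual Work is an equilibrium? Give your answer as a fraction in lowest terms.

5/12

Expected cooperation value is 17 + p·17 + p²·17 + … = 17/(1−p); deviation gives 22 + p·10/(1−p).
17 ≥ 22(1−p) + 10p ⇒ 12p ≥ 5 ⇒ p ≥ 5/12.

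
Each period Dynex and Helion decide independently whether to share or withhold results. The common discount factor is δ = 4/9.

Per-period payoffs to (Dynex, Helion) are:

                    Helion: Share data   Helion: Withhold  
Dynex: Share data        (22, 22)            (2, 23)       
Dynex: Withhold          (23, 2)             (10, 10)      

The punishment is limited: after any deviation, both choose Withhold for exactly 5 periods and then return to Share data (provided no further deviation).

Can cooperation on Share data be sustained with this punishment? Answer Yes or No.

A one-shot deviation gives 23 now, then 10 for 5 periods, then back to 22.
Gain from deviating: (23−22) today; loss: (22−10) in each of the next 5 periods.
No-deviation condition: (22−10)(δ+…+δ^5) ≥ 23−22, i.e. δ+…+δ^5 ≥ 1/12.
At δ = 4/9: δ+…+δ^5 = 0.7861 ≥ 0.0833.
So cooperation is sustainable.

Yes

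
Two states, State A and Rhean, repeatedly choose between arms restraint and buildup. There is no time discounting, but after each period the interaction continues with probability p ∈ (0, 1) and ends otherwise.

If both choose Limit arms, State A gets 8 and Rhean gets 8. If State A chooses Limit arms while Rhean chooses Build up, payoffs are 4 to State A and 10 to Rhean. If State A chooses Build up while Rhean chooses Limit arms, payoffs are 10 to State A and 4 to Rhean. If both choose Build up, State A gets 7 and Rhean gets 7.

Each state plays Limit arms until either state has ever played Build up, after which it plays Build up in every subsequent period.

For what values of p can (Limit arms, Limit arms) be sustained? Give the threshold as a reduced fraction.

Expected cooperation value is 8 + p·8 + p²·8 + … = 8/(1−p); deviation gives 10 + p·7/(1−p).
8 ≥ 10(1−p) + 7p ⇒ 3p ≥ 2 ⇒ p ≥ 2/3.

2/3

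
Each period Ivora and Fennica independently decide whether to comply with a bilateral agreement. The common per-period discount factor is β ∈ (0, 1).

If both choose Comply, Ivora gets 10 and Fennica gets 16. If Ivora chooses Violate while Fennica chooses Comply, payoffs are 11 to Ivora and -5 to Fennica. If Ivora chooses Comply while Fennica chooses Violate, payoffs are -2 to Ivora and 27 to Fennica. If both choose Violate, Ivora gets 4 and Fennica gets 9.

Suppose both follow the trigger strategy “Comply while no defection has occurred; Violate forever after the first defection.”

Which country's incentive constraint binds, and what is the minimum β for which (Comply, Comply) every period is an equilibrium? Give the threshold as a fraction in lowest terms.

Ivora: cooperation gives 10 each period; deviation gives 11 once then 4 forever.
  10/(1−β) ≥ 11 + 4β/(1−β) ⇒ β ≥ 1/7.
Fennica: cooperation gives 16 each period; deviation gives 27 once then 9 forever.
  β ≥ 11/18.
Both must hold, so the binding constraint is Fennica's: β ≥ 11/18.

Fennica; β ≥ 11/18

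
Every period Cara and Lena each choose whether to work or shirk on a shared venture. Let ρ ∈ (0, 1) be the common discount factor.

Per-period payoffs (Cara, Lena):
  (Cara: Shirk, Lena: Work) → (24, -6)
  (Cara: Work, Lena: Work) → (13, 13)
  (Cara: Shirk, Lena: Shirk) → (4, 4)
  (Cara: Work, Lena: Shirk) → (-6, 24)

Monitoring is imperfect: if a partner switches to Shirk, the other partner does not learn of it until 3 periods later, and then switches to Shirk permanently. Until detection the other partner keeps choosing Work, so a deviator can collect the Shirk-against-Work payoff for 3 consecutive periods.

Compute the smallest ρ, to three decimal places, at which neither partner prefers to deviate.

The best deviation is to choose Shirk for all 3 undetected periods, earning 24 each, then 4 forever once detected.
Deviation value: 24(1−ρ^3)/(1−ρ) + 4ρ^3/(1−ρ); cooperation value: 13/(1−ρ).
IC: 13 ≥ 24(1−ρ^3) + 4ρ^3 = 24 − 20ρ^3.
So ρ^3 ≥ 11/20, giving ρ ≥ (11/20)^(1/3) ≈ 0.819.

0.819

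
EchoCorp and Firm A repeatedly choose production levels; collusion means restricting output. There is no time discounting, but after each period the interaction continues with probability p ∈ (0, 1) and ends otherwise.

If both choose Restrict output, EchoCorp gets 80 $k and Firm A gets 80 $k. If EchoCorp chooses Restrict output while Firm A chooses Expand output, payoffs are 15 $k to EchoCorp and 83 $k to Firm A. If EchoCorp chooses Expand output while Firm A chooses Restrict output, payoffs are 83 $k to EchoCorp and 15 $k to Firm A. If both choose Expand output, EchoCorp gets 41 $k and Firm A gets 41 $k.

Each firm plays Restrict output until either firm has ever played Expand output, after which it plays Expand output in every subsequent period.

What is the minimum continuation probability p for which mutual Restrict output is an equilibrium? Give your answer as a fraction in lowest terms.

Expected cooperation value is 80 + p·80 + p²·80 + … = 80/(1−p); deviation gives 83 + p·41/(1−p).
80 ≥ 83(1−p) + 41p ⇒ 42p ≥ 3 ⇒ p ≥ 3/42 = 1/14.

1/14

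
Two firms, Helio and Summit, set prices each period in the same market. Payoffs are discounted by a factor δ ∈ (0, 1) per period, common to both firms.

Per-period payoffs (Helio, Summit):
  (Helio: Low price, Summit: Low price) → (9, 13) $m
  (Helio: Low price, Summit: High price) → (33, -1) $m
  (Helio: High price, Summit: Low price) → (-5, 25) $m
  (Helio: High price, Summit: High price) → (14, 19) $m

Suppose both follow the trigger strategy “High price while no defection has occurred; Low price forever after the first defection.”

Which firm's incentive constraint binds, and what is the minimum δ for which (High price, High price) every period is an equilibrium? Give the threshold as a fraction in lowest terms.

For Helio: deviation gain 33−14 = 19, per-period punishment loss 14−9 = 5. IC gives δ ≥ 19/24.
For Summit: gain 6, loss 6 per period, so δ ≥ 6/12 = 1/2.
The tighter constraint is Helio's, so cooperation needs δ ≥ 19/24.

Helio; δ ≥ 19/24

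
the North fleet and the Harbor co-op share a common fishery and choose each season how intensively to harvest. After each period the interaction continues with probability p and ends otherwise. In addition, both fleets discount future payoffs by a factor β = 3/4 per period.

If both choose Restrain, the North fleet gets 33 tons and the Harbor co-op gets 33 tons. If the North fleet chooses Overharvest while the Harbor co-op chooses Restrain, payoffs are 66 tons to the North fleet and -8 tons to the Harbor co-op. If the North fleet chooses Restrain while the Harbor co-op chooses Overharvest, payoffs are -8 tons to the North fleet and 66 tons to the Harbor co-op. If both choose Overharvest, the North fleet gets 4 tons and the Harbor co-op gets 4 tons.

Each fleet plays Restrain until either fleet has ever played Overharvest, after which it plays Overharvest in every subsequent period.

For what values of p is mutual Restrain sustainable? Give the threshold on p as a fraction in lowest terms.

22/31

Expected continuation weight on next period's payoff is β·p = 3/4·p, which plays the role of the discount factor.
Cooperation requires 3/4·p ≥ (66−33)/(66−4) = 33/62, hence p ≥ 22/31.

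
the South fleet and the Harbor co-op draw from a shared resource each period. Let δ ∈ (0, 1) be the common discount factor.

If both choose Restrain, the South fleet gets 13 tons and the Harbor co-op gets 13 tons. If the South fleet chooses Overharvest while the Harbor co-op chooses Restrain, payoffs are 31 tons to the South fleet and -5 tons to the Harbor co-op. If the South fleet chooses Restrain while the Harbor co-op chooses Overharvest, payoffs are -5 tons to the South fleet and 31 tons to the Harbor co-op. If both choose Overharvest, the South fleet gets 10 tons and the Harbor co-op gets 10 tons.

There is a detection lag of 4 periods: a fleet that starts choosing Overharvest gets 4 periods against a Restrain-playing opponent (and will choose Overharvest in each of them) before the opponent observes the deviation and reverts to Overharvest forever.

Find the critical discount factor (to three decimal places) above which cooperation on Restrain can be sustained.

Deviating for the 4 undetected periods gains 31−13 = 18 per period over cooperation, then loses 13−10 = 3 per period forever once punishment starts.
Gain: 18(1 + δ + … + δ^3); loss: 3·δ^4/(1−δ).
No profitable deviation ⇔ 18(1−δ^4) ≤ 3·δ^4, i.e. δ^4 ≥ 18/(18+3) = 6/7.
Hence δ ≥ (6/7)^(1/4) ≈ 0.962.

0.962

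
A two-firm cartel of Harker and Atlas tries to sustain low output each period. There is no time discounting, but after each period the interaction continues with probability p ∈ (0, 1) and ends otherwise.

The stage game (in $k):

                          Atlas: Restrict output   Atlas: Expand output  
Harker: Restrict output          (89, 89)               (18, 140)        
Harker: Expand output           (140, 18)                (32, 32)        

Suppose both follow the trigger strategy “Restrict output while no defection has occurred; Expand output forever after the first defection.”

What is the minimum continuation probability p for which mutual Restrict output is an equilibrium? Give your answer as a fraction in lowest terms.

With no time discounting, the continuation probability p plays the role of the discount factor.
Grim-trigger IC: 89/(1−p) ≥ 140 + 32p/(1−p) ⇒ p ≥ (140−89)/(140−32) = 17/36.

17/36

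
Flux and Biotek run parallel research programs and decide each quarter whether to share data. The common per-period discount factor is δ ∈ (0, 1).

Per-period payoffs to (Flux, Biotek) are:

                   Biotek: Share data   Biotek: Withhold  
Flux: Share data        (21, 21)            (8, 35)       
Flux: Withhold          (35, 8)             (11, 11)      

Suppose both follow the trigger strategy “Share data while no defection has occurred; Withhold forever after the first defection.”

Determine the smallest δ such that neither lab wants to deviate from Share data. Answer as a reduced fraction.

7/12

One-period gain from deviating is 35 − 21 = 14. The loss is 21 − 11 = 10 in every subsequent period, with present value 10·δ/(1−δ).
Deviation is unprofitable when 10·δ/(1−δ) ≥ 14, i.e. δ/(1−δ) ≥ 7/5.
Equivalently δ ≥ 14/(14+10) = 7/12.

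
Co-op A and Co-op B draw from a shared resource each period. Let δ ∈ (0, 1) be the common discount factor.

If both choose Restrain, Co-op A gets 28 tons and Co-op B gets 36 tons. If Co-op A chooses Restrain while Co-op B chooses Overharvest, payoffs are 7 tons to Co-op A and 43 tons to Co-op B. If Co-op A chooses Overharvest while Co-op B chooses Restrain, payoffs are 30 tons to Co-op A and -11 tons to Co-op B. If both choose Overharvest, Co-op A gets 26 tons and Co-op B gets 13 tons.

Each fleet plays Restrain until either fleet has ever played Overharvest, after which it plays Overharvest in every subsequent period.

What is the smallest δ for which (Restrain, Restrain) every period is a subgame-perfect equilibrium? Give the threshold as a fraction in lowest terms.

Co-op A: cooperation gives 28 each period; deviation gives 30 once then 26 forever.
  28/(1−δ) ≥ 30 + 26δ/(1−δ) ⇒ δ ≥ 2/4 = 1/2.
Co-op B: cooperation gives 36 each period; deviation gives 43 once then 13 forever.
  δ ≥ 7/30.
Both must hold, so the binding constraint is Co-op A's: δ ≥ 1/2.

1/2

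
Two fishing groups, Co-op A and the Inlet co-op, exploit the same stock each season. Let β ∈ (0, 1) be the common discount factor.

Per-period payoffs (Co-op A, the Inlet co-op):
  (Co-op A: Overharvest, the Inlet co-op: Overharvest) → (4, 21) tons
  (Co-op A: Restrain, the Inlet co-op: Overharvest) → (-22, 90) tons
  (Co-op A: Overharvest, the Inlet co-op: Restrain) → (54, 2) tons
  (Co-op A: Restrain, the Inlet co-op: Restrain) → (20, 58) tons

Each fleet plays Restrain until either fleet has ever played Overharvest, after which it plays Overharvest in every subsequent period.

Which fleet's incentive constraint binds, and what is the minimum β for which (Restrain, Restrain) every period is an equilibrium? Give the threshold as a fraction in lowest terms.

Co-op A; β ≥ 17/25

For Co-op A: deviation gain 54−20 = 34, per-period punishment loss 20−4 = 16. IC gives β ≥ 34/50 = 17/25.
For the Inlet co-op: gain 32, loss 37 per period, so β ≥ 32/69.
The tighter constraint is Co-op A's, so cooperation needs β ≥ 17/25.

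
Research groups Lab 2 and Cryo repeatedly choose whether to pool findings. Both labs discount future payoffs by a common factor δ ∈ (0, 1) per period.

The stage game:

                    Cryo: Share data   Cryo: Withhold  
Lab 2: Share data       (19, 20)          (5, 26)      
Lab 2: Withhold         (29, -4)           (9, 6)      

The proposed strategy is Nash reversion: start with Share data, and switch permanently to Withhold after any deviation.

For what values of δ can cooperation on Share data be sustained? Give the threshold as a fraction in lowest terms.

Lab 2's threshold: (29−19)/(29−9) = 1/2.
Cryo's threshold: (26−20)/(26−6) = 3/10.
1/2 > 3/10, so Lab 2 binds and δ* = 1/2.

1/2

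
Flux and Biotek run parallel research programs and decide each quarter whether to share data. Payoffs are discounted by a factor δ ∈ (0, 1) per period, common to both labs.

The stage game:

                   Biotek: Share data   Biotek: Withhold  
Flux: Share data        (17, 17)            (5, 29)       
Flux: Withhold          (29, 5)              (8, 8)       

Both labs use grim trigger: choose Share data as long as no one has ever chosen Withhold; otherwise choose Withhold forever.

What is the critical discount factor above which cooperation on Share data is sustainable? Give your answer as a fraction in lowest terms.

4/7

Under grim trigger the critical discount factor is (T−C)/(T−P) with T = 29, C = 17, P = 8.
δ* = (29−17)/(29−8) = 12/21 = 4/7.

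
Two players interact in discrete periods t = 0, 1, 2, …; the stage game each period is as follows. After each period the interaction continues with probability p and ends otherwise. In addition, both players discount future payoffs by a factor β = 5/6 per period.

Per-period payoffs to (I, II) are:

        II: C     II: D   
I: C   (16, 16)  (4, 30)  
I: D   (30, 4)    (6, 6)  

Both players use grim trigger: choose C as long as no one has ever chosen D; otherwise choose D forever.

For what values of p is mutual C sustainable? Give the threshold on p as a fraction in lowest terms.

7/10

With continuation probability p and discount β, the effective per-period discount factor is βp.
Grim-trigger IC: βp ≥ (30−16)/(30−6) = 7/12.
So p ≥ (7/12)/(5/6) = 7/10.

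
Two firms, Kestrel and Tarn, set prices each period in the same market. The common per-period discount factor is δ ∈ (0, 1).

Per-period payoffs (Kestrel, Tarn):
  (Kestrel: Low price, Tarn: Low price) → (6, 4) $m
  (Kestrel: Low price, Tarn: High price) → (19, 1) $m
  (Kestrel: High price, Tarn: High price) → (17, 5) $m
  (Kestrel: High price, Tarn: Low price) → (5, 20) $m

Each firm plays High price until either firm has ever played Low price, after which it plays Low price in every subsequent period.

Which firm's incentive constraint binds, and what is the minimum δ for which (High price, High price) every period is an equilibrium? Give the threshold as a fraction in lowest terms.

Kestrel: cooperation gives 17 each period; deviation gives 19 once then 6 forever.
  17/(1−δ) ≥ 19 + 6δ/(1−δ) ⇒ δ ≥ 2/13.
Tarn: cooperation gives 5 each period; deviation gives 20 once then 4 forever.
  δ ≥ 15/16.
Both must hold, so the binding constraint is Tarn's: δ ≥ 15/16.

Tarn; δ ≥ 15/16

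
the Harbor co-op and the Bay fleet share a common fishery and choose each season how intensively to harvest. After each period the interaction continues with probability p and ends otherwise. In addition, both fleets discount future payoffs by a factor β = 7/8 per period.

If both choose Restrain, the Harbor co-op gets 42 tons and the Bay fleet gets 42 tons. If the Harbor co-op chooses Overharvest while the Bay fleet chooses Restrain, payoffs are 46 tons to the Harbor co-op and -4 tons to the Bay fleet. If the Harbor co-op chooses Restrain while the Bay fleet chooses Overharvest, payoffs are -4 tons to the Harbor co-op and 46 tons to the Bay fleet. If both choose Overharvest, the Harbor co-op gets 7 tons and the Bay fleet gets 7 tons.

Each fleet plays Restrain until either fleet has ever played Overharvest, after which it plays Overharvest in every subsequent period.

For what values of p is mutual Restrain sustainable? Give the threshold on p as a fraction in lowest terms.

32/273

With continuation probability p and discount β, the effective per-period discount factor is βp.
Grim-trigger IC: βp ≥ (46−42)/(46−7) = 4/39.
So p ≥ (4/39)/(7/8) = 32/273.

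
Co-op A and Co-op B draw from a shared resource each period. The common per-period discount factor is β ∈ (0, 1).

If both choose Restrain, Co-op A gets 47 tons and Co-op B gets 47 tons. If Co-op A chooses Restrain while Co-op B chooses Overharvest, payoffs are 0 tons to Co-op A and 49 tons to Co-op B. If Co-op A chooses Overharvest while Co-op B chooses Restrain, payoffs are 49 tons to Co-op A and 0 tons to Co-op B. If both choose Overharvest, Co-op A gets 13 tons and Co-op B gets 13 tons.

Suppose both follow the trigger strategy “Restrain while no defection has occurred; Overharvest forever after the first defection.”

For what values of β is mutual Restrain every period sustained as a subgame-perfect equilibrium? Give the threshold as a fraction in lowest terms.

One-period gain from deviating is 49 − 47 = 2. The loss is 47 − 13 = 34 in every subsequent period, with present value 34·β/(1−β).
Deviation is unprofitable when 34·β/(1−β) ≥ 2, i.e. β/(1−β) ≥ 1/17.
Equivalently β ≥ 2/(2+34) = 1/18.

1/18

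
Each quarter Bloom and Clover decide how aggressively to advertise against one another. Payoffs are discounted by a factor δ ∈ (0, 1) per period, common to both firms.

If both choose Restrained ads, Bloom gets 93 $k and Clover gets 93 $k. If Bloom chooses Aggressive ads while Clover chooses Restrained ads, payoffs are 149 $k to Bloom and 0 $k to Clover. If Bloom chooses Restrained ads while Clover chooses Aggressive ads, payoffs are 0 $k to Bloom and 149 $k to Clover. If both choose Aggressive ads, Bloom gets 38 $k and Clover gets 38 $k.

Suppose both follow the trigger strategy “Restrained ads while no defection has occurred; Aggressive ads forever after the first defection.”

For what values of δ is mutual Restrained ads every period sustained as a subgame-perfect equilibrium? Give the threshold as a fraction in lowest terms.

56/111

Under grim trigger the critical discount factor is (T−C)/(T−P) with T = 149, C = 93, P = 38.
δ* = (149−93)/(149−38) = 56/111.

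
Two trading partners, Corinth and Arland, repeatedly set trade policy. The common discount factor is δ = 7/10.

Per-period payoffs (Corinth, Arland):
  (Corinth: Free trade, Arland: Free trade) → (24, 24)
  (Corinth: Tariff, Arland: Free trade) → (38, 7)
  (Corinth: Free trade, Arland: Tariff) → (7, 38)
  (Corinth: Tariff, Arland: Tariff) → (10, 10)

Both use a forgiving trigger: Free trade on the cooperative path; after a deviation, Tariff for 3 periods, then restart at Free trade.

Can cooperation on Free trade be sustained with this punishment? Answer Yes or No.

A one-shot deviation gives 38 now, then 10 for 3 periods, then back to 24.
Gain from deviating: (38−24) today; loss: (24−10) in each of the next 3 periods.
No-deviation condition: (24−10)(δ+…+δ^3) ≥ 38−24, i.e. δ+…+δ^3 ≥ 1.
At δ = 7/10: δ+…+δ^3 = 1.5330 ≥ 1.0000.
So cooperation is sustainable.

Yes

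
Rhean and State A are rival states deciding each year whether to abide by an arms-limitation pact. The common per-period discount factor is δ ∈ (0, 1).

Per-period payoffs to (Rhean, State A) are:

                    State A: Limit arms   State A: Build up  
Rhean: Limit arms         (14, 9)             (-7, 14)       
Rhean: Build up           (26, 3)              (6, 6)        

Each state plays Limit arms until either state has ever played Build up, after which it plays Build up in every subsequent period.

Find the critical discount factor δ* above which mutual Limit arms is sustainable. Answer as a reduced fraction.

Rhean's threshold: (26−14)/(26−6) = 3/5.
State A's threshold: (14−9)/(14−6) = 5/8.
3/5 < 5/8, so State A binds and δ* = 5/8.

5/8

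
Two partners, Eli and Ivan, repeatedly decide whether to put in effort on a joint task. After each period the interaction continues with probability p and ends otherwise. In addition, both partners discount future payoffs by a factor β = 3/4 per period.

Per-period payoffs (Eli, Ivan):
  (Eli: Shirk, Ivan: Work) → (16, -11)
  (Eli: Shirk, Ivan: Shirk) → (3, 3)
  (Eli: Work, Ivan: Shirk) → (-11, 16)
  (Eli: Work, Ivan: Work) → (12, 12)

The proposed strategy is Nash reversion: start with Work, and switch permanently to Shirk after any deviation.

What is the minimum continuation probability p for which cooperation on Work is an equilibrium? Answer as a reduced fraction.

Expected continuation weight on next period's payoff is β·p = 3/4·p, which plays the role of the discount factor.
Cooperation requires 3/4·p ≥ (16−12)/(16−3) = 4/13, hence p ≥ 16/39.

16/39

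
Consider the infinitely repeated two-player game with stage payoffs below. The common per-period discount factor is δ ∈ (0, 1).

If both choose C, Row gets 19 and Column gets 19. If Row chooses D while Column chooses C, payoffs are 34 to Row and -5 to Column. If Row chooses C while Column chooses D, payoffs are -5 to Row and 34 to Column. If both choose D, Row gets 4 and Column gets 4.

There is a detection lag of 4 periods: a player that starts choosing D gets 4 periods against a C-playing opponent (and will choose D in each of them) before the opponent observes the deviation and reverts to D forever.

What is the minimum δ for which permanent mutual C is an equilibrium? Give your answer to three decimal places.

0.841

A deviator earns 34 for 4 periods, then 4 forever; cooperating earns 19 forever. Multiplying the IC by (1−δ):
19 ≥ 34(1−δ^4) + 4δ^4, so 30·δ^4 ≥ 15 and δ^4 ≥ 1/2.
δ ≥ (1/2)^(1/4) ≈ 0.841.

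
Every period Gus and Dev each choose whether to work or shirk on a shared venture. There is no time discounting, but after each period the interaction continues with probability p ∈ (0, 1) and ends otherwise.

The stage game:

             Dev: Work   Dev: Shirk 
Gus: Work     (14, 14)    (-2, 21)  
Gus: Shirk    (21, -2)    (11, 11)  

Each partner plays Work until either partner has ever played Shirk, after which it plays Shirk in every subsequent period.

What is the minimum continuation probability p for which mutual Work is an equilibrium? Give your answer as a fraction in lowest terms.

Expected cooperation value is 14 + p·14 + p²·14 + … = 14/(1−p); deviation gives 21 + p·11/(1−p).
14 ≥ 21(1−p) + 11p ⇒ 10p ≥ 7 ⇒ p ≥ 7/10.

7/10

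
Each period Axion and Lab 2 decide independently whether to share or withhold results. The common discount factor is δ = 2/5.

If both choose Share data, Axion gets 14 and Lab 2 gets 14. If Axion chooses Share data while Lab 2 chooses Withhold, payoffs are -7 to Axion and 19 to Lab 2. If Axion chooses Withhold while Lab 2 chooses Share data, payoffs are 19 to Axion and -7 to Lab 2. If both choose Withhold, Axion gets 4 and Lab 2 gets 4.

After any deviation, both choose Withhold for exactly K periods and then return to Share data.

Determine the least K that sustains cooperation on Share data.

2

Need Σ_{k=1}^{K} δ^k ≥ (19−14)/(14−4) = 0.5000 at δ = 2/5.
At K = 1 the sum is 0.4000 < 0.5000; at K = 2 it is 0.5600 ≥ 0.5000.
So the minimum punishment length is K = 2.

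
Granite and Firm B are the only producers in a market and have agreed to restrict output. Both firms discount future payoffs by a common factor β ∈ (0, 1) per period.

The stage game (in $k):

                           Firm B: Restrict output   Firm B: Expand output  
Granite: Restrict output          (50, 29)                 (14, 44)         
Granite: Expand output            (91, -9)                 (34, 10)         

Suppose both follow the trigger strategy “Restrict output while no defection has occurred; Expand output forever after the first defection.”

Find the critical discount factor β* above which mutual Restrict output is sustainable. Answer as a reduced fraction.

41/57

Granite's threshold: (91−50)/(91−34) = 41/57.
Firm B's threshold: (44−29)/(44−10) = 15/34.
41/57 > 15/34, so Granite binds and β* = 41/57.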